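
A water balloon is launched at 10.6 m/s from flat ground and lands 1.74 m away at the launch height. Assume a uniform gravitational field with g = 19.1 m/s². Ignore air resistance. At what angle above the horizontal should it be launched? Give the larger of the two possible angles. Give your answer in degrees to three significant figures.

81.4°

From R = (v₀²/g) sin 2θ: sin 2θ = 19.1 × 1.74 / 112.36 = 0.2958.
2θ = 17.20° or 180° − 17.20° = 162.8°, so θ = 8.602° or 81.40°.
The larger angle is 81.40°.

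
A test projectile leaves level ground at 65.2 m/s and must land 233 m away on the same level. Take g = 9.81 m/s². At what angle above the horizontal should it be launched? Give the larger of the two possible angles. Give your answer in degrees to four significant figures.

73.74°

R = v₀² sin 2θ / g gives sin 2θ = gR/v₀² = 9.81·233/65.2² = 0.5377.
2θ = 32.53° or 180° − 32.53° = 147.5°, so θ = 16.26° or 73.74°.
The larger angle is 73.74°.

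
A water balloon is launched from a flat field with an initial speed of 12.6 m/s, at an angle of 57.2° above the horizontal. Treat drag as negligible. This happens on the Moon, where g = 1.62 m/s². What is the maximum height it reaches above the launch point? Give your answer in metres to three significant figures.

Resolve: vₓ = 12.60 cos 57.2° = 6.826 m/s and v_y0 = 12.60 sin 57.2° = 10.59 m/s.
At the apex v_y = 0, so H = v_y0²/(2g) = 10.59²/3.240 = 34.62 m.

34.6 m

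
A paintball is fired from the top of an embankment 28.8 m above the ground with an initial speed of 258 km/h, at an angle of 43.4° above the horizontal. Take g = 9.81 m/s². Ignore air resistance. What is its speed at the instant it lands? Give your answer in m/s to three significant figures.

75.5 m/s

Convert: 258 km/h = 258/3.6 = 71.67 m/s.
Components: vₓ = 71.67 cos 43.4° = 52.07 m/s, v_y0 = 71.67 sin 43.4° = 49.24 m/s.
The projectile lands when y = 28.8 + (49.24) t − ½·9.81·t² = 0. Positive root: t = (49.24 + √(49.24² + 2·9.81·28.8)) / 9.81 = (49.24 + 54.68) / 9.81 = 10.59 s.
Vertical velocity at impact: v_y = v_y0 − g t = 49.24 − 9.81 × 10.59 = −54.68 m/s.
Speed: |v| = √(vₓ² + v_y²) = √(52.07² + 54.68²) = 75.51 m/s.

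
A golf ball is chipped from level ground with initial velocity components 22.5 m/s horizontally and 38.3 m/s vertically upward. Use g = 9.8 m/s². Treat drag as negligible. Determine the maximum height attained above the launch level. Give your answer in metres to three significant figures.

Peak height H = v_y0² / (2g) = 1466.9 / 19.60 = 74.84 m.

74.8 m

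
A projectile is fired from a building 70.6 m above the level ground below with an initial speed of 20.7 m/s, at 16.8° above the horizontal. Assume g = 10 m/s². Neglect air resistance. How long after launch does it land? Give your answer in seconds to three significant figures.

4.40 s

Horizontal component vₓ = 20.70 cos 16.8° = 19.82 m/s; vertical v_y0 = 20.70 sin 16.8° = 5.983 m/s.
With up positive and y = 0 at the ground: y(t) = 70.6 + (5.983) t − 5.000 t². Setting y = 0 and taking the positive root: t = [5.983 + √(5.983² + 2·10.0·70.6)] / 10.0 = (5.983 + 38.05) / 10.0 = 4.403 s.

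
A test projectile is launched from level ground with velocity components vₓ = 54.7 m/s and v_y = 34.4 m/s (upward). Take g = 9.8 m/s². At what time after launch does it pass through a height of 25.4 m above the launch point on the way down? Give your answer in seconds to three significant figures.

6.18 s

Height y(t) = 34.40 t − 4.900 t² = 25.4 gives 4.900 t² − 34.40 t + 25.4 = 0.
t = [34.40 ± √(34.40² − 2·9.80·25.4)] / 9.80 = (34.40 ± 26.18) / 9.80, so t = 0.8385 s or t = 6.182 s.
The descending-branch root is 6.182 s.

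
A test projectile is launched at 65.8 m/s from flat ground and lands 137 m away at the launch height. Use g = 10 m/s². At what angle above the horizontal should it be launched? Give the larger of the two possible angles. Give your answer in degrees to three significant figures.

80.8°

R = v₀² sin 2θ / g gives sin 2θ = gR/v₀² = 10.0·137/65.8² = 0.3164.
2θ = 18.45° or 180° − 18.45° = 161.6°, so θ = 9.223° or 80.78°.
The larger angle is 80.78°.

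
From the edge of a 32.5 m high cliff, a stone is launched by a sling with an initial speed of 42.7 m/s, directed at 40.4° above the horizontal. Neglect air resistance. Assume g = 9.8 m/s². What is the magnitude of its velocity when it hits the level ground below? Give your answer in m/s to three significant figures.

Resolve: vₓ = 42.70 cos 40.4° = 32.52 m/s and v_y0 = 42.70 sin 40.4° = 27.67 m/s.
Vertical motion (up positive, ground at y = 0): 4.900 t² − (27.67) t − 32.5 = 0, so t = (27.67 + √(27.67² + 2·9.80·32.5)) / 9.80 = (27.67 + 37.46) / 9.80 = 6.646 s.
Vertical velocity at impact: v_y = v_y0 − g t = 27.67 − 9.80 × 6.646 = −37.46 m/s.
Speed: |v| = √(vₓ² + v_y²) = √(32.52² + 37.46²) = 49.60 m/s.

49.6 m/s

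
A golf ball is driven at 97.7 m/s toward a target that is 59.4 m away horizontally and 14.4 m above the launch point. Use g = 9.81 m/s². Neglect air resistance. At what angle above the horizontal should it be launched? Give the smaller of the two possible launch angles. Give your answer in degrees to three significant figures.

15.4°

Trajectory: y = x tanθ − g x² (1 + tan²θ)/(2v₀²). With x = 59.4, y = 14.4, v₀ = 97.7, g = 9.81:
1.813 tan²θ − 59.4 tanθ + (16.21) = 0.
tanθ = [59.4 ± √(59.4² − 4 × 1.813 × (16.21))] / (2 × 1.813) = (59.4 ± 58.40) / 3.626, giving tanθ = 0.2753 or 32.49.
θ = 15.39° or 88.24°; the smaller is 15.39°.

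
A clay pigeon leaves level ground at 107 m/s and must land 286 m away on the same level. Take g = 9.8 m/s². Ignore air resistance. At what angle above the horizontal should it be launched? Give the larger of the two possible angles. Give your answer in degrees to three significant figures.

From R = (v₀²/g) sin 2θ: sin 2θ = 9.80 × 286 / 11449 = 0.2448.
2θ = 14.17° or 180° − 14.17° = 165.8°, so θ = 7.085° or 82.91°.
The larger angle is 82.91°.

82.9°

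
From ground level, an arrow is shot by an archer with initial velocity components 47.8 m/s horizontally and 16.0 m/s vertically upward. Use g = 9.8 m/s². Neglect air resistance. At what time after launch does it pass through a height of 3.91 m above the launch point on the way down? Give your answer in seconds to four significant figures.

2.999 s

Set y = v_y0 t − ½ g t² = 3.91: 4.900 t² − 16.00 t + 3.91 = 0.
Quadratic formula: t = (16.00 ± √179.36) / 9.80 = (16.00 ± 13.39) / 9.80 → t = 0.2661 s or 2.999 s.
The descending-branch root is 2.999 s.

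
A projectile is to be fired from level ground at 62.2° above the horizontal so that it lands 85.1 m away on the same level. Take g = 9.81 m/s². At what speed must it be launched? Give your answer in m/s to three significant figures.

31.8 m/s

On level ground R = v₀² sin 2θ / g ⇒ v₀ = √(gR / sin 2θ).
v₀ = √(9.81 × 85.1 / sin 124.4°) = √(834.8 / 0.8251) = √1011.8 = 31.81 m/s.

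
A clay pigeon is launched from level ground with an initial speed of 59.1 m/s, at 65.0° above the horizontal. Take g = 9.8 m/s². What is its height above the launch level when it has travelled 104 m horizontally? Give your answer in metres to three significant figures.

Horizontal component vₓ = 59.10 cos 65.0° = 24.98 m/s; vertical v_y0 = 59.10 sin 65.0° = 53.56 m/s.
Time to reach x = 104 m: t = x/vₓ = 104/24.98 = 4.164 s.
Height: y = v_y0 t − ½ g t² = 53.56 × 4.164 − 4.900 × 4.164² = 223.0 − 84.96 = 138.1 m.

138 m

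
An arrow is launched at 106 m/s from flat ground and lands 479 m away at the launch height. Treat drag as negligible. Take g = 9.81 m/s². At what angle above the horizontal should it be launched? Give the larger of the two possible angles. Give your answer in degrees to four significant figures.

R = v₀² sin 2θ / g gives sin 2θ = gR/v₀² = 9.81·479/106² = 0.4182.
2θ = 24.72° or 180° − 24.72° = 155.3°, so θ = 12.36° or 77.64°.
The larger angle is 77.64°.

77.64°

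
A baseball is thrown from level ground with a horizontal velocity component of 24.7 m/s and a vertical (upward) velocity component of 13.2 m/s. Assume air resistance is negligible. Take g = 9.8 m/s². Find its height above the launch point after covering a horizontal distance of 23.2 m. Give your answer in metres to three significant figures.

8.08 m

x = vₓ t ⇒ t = 23.2/24.70 = 0.9393 s.
Height: y = v_y0 t − ½ g t² = 13.20 × 0.9393 − 4.900 × 0.9393² = 12.40 − 4.323 = 8.075 m.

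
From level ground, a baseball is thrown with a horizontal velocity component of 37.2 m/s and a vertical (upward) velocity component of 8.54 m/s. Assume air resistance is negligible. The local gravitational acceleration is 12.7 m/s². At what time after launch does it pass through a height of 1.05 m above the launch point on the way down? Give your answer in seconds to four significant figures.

1.208 s

Height y(t) = 8.540 t − 6.350 t² = 1.05 gives 6.350 t² − 8.540 t + 1.05 = 0.
t = [8.540 ± √(8.540² − 2·12.7·1.05)] / 12.7 = (8.540 ± 6.802) / 12.7, so t = 0.1369 s or t = 1.208 s.
The descending-branch root is 1.208 s.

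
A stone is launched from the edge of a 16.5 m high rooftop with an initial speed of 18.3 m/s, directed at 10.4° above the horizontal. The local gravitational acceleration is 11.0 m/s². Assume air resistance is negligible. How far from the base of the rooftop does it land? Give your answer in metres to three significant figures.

37.0 m

Resolve: vₓ = 18.30 cos 10.4° = 18.00 m/s and v_y0 = 18.30 sin 10.4° = 3.304 m/s.
Vertical motion (up positive, ground at y = 0): 5.500 t² − (3.304) t − 16.5 = 0, so t = (3.304 + √(3.304² + 2·11.0·16.5)) / 11.0 = (3.304 + 19.34) / 11.0 = 2.058 s.
Horizontal distance: R = vₓ t = 18.00 × 2.058 = 37.05 m.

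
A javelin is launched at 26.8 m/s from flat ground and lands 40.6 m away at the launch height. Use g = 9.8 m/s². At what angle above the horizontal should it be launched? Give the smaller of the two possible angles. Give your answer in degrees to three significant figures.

16.8°

Level-ground range R = v₀² sin(2θ)/g ⇒ sin(2θ) = gR/v₀² = 9.80 × 40.6 / 26.8² = 0.5540.
2θ = 33.64° or 180° − 33.64° = 146.4°, so θ = 16.82° or 73.18°.
The smaller angle is 16.82°.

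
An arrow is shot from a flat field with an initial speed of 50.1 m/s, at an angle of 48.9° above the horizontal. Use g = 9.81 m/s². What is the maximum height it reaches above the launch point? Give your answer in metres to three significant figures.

72.6 m

Components: vₓ = 50.10 cos 48.9° = 32.93 m/s, v_y0 = 50.10 sin 48.9° = 37.75 m/s.
Maximum height: H = v_y0² / (2g) = 37.75² / (2 × 9.81) = 72.65 m.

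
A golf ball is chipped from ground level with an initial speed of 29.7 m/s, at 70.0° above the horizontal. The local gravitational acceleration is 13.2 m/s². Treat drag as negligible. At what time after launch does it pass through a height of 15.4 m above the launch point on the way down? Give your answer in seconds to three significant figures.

Components: vₓ = 29.70 cos 70.0° = 10.16 m/s, v_y0 = 29.70 sin 70.0° = 27.91 m/s.
Set y = v_y0 t − ½ g t² = 15.4: 6.600 t² − 27.91 t + 15.4 = 0.
t = [27.91 ± √(27.91² − 2·13.2·15.4)] / 13.2 = (27.91 ± 19.30) / 13.2, so t = 0.6525 s or t = 3.576 s.
The descending-branch root is 3.576 s.

3.58 s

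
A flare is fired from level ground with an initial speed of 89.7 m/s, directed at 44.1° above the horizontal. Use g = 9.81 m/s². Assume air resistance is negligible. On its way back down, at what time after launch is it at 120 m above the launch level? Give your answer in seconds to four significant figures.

Resolve: vₓ = 89.70 cos 44.1° = 64.42 m/s and v_y0 = 89.70 sin 44.1° = 62.42 m/s.
Require v_y0 t − ½ g t² = 120, i.e. 4.905 t² − 62.42 t + 120 = 0.
t = [62.42 ± √(62.42² − 2·9.81·120)] / 9.81 = (62.42 ± 39.27) / 9.81, so t = 2.360 s or t = 10.37 s.
The descending-branch root is 10.37 s.

10.37 s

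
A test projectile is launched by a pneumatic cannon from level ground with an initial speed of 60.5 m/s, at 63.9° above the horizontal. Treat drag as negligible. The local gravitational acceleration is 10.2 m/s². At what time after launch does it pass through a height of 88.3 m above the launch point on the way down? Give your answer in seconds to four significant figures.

Horizontal component vₓ = 60.50 cos 63.9° = 26.62 m/s; vertical v_y0 = 60.50 sin 63.9° = 54.33 m/s.
Set y = v_y0 t − ½ g t² = 88.3: 5.100 t² − 54.33 t + 88.3 = 0.
Quadratic formula: t = (54.33 ± √1150.5) / 10.2 = (54.33 ± 33.92) / 10.2 → t = 2.001 s or 8.652 s.
The descending-branch root is 8.652 s.

8.652 s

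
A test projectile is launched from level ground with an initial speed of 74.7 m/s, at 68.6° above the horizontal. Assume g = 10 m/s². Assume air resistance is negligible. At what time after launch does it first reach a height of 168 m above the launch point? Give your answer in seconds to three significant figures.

Components: vₓ = 74.70 cos 68.6° = 27.26 m/s, v_y0 = 74.70 sin 68.6° = 69.55 m/s.
Set y = v_y0 t − ½ g t² = 168: 5.000 t² − 69.55 t + 168 = 0.
Quadratic formula: t = (69.55 ± √1477.2) / 10.0 = (69.55 ± 38.43) / 10.0 → t = 3.112 s or 10.80 s.
The first (ascending) time is 3.112 s.

3.11 s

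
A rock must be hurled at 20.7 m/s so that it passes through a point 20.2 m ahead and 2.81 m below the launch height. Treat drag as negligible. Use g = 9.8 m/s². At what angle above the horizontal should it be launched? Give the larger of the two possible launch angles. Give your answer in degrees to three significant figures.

76.7°

Trajectory: y = x tanθ − g x² (1 + tan²θ)/(2v₀²). With x = 20.2, y = −2.81, v₀ = 20.7, g = 9.80:
4.666 tan²θ − 20.2 tanθ + (1.856) = 0.
tanθ = [20.2 ± √(20.2² − 4 × 4.666 × (1.856))] / (2 × 4.666) = (20.2 ± 19.32) / 9.332, giving tanθ = 0.09393 or 4.235.
θ = 5.366° or 76.71°; the larger is 76.71°.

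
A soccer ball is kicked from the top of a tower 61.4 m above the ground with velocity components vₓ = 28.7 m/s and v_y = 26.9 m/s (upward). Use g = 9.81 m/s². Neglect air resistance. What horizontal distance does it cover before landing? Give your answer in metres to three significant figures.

With up positive and y = 0 at the ground: y(t) = 61.4 + (26.90) t − 4.905 t². Setting y = 0 and taking the positive root: t = [26.90 + √(26.90² + 2·9.81·61.4)] / 9.81 = (26.90 + 43.91) / 9.81 = 7.218 s.
Horizontal distance: R = vₓ t = 28.70 × 7.218 = 207.2 m.

207 m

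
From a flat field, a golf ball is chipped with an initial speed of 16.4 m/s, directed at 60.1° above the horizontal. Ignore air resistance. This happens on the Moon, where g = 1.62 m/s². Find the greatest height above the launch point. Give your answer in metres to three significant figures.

Horizontal component vₓ = 16.40 cos 60.1° = 8.175 m/s; vertical v_y0 = 16.40 sin 60.1° = 14.22 m/s.
Maximum height: H = v_y0² / (2g) = 14.22² / (2 × 1.62) = 62.38 m.

62.4 m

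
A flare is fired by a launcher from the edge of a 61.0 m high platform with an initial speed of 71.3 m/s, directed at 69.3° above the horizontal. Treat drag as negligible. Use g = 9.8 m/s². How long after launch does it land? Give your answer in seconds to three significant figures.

Horizontal component vₓ = 71.30 cos 69.3° = 25.20 m/s; vertical v_y0 = 71.30 sin 69.3° = 66.70 m/s.
With up positive and y = 0 at the ground: y(t) = 61.0 + (66.70) t − 4.900 t². Setting y = 0 and taking the positive root: t = [66.70 + √(66.70² + 2·9.80·61.0)] / 9.80 = (66.70 + 75.13) / 9.80 = 14.47 s.

14.5 s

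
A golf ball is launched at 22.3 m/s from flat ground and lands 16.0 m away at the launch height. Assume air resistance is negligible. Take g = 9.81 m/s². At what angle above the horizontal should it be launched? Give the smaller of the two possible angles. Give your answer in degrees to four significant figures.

From R = (v₀²/g) sin 2θ: sin 2θ = 9.81 × 16.0 / 497.29 = 0.3156.
2θ = 18.40° or 180° − 18.40° = 161.6°, so θ = 9.199° or 80.80°.
The smaller angle is 9.199°.

9.199°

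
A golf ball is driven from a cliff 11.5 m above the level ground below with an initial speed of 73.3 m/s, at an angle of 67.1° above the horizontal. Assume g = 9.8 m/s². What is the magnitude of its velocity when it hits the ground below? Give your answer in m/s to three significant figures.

74.8 m/s

Components: vₓ = 73.30 cos 67.1° = 28.52 m/s, v_y0 = 73.30 sin 67.1° = 67.52 m/s.
With up positive and y = 0 at the ground: y(t) = 11.5 + (67.52) t − 4.900 t². Setting y = 0 and taking the positive root: t = [67.52 + √(67.52² + 2·9.80·11.5)] / 9.80 = (67.52 + 69.17) / 9.80 = 13.95 s.
Vertical velocity at impact: v_y = v_y0 − g t = 67.52 − 9.80 × 13.95 = −69.17 m/s.
Speed: |v| = √(vₓ² + v_y²) = √(28.52² + 69.17²) = 74.82 m/s.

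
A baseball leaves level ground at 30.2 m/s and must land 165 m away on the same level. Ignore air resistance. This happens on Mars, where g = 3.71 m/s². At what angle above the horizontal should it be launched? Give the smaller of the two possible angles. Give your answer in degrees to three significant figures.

From R = (v₀²/g) sin 2θ: sin 2θ = 3.71 × 165 / 912.04 = 0.6712.
2θ = 42.16° or 180° − 42.16° = 137.8°, so θ = 21.08° or 68.92°.
The smaller angle is 21.08°.

21.1°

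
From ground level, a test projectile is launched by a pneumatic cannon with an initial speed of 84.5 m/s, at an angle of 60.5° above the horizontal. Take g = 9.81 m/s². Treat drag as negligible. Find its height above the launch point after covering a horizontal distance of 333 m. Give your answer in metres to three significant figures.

Resolve: vₓ = 84.50 cos 60.5° = 41.61 m/s and v_y0 = 84.50 sin 60.5° = 73.55 m/s.
Time to reach x = 333 m: t = x/vₓ = 333/41.61 = 8.003 s.
Height: y = v_y0 t − ½ g t² = 73.55 × 8.003 − 4.905 × 8.003² = 588.6 − 314.1 = 274.4 m.

274 m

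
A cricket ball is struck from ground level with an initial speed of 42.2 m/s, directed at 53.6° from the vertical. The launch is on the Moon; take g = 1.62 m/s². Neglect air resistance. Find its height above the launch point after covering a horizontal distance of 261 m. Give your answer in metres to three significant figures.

145 m

vₓ = 42.20 sin 53.6° = 33.97 m/s; v_y0 = 42.20 cos 53.6° = 25.04 m/s.
Time to reach x = 261 m: t = x/vₓ = 261/33.97 = 7.684 s.
Height: y = v_y0 t − ½ g t² = 25.04 × 7.684 − 0.8100 × 7.684² = 192.4 − 47.83 = 144.6 m.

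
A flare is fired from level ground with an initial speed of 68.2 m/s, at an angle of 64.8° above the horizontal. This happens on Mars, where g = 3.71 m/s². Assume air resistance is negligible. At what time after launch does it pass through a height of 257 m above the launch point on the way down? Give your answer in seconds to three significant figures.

28.4 s

Horizontal component vₓ = 68.20 cos 64.8° = 29.04 m/s; vertical v_y0 = 68.20 sin 64.8° = 61.71 m/s.
Set y = v_y0 t − ½ g t² = 257: 1.855 t² − 61.71 t + 257 = 0.
Quadratic formula: t = (61.71 ± √1901.1) / 3.71 = (61.71 ± 43.60) / 3.71 → t = 4.881 s or 28.39 s.
The descending-branch root is 28.39 s.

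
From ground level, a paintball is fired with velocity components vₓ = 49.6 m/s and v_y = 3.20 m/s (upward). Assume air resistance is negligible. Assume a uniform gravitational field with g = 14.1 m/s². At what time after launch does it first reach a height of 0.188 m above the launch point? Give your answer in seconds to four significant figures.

0.06934 s

Height y(t) = 3.200 t − 7.050 t² = 0.188 gives 7.050 t² − 3.200 t + 0.188 = 0.
t = [3.200 ± √(3.200² − 2·14.1·0.188)] / 14.1 = (3.200 ± 2.222) / 14.1, so t = 0.06934 s or t = 0.3846 s.
The first (ascending) time is 0.06934 s.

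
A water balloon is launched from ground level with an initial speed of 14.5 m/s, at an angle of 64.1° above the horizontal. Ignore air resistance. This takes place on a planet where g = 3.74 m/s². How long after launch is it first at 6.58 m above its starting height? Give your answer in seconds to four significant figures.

Resolve: vₓ = 14.50 cos 64.1° = 6.334 m/s and v_y0 = 14.50 sin 64.1° = 13.04 m/s.
Require v_y0 t − ½ g t² = 6.58, i.e. 1.870 t² − 13.04 t + 6.58 = 0.
Quadratic formula: t = (13.04 ± √120.92) / 3.74 = (13.04 ± 11.00) / 3.74 → t = 0.5474 s or 6.428 s.
The first (ascending) time is 0.5474 s.

0.5474 s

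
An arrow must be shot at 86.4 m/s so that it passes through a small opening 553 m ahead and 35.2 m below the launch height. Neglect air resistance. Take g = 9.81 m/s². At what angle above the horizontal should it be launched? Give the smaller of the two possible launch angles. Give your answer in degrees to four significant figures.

Trajectory: y = x tanθ − g x² (1 + tan²θ)/(2v₀²). With x = 553, y = −35.2, v₀ = 86.4, g = 9.81:
200.9 tan²θ − 553 tanθ + (165.7) = 0.
tanθ = [553 ± √(553² − 4 × 200.9 × (165.7))] / (2 × 200.9) = (553 ± 415.4) / 401.9, giving tanθ = 0.3423 or 2.410.
θ = 18.89° or 67.46°; the smaller is 18.89°.

18.89°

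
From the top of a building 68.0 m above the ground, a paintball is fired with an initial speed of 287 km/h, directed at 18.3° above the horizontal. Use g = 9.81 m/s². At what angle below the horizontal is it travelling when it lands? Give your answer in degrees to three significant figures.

30.3°

Convert: 287 km/h = 287/3.6 = 79.72 m/s.
Horizontal component vₓ = 79.72 cos 18.3° = 75.69 m/s; vertical v_y0 = 79.72 sin 18.3° = 25.03 m/s.
Vertical motion (up positive, ground at y = 0): 4.905 t² − (25.03) t − 68.0 = 0, so t = (25.03 + √(25.03² + 2·9.81·68.0)) / 9.81 = (25.03 + 44.28) / 9.81 = 7.066 s.
At impact: v_y = v_y0 − g t = −44.28 m/s; vₓ = 75.69 m/s.
Angle below horizontal: arctan(|v_y|/vₓ) = arctan(44.28/75.69) = 30.33°.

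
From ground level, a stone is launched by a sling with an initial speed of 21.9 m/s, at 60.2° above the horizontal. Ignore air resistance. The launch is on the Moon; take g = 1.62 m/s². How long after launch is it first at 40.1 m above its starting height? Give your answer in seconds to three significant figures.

2.34 s

vₓ = 21.90 cos 60.2° = 10.88 m/s; v_y0 = 21.90 sin 60.2° = 19.00 m/s.
Height y(t) = 19.00 t − 0.8100 t² = 40.1 gives 0.8100 t² − 19.00 t + 40.1 = 0.
Quadratic formula: t = (19.00 ± √231.23) / 1.62 = (19.00 ± 15.21) / 1.62 → t = 2.344 s or 21.12 s.
The first (ascending) time is 2.344 s.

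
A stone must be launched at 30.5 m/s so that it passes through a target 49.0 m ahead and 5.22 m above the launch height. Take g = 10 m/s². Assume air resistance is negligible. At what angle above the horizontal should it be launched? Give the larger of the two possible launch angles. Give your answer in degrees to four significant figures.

73.53°

Trajectory: y = x tanθ − g x² (1 + tan²θ)/(2v₀²). With x = 49.0, y = 5.22, v₀ = 30.5, g = 10.0:
12.91 tan²θ − 49.0 tanθ + (18.13) = 0.
tanθ = [49.0 ± √(49.0² − 4 × 12.91 × (18.13))] / (2 × 12.91) = (49.0 ± 38.28) / 25.81, giving tanθ = 0.4153 or 3.382.
θ = 22.55° or 73.53°; the larger is 73.53°.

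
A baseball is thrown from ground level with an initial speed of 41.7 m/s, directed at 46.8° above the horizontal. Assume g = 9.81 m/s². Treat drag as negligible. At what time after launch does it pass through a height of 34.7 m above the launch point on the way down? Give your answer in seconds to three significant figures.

Horizontal component vₓ = 41.70 cos 46.8° = 28.55 m/s; vertical v_y0 = 41.70 sin 46.8° = 30.40 m/s.
Set y = v_y0 t − ½ g t² = 34.7: 4.905 t² − 30.40 t + 34.7 = 0.
t = [30.40 ± √(30.40² − 2·9.81·34.7)] / 9.81 = (30.40 ± 15.60) / 9.81, so t = 1.509 s or t = 4.688 s.
The descending-branch root is 4.688 s.

4.69 s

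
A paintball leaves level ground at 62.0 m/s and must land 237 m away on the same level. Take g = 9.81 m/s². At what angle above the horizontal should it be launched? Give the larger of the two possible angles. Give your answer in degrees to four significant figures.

From R = (v₀²/g) sin 2θ: sin 2θ = 9.81 × 237 / 3844.0 = 0.6048.
2θ = 37.22° or 180° − 37.22° = 142.8°, so θ = 18.61° or 71.39°.
The larger angle is 71.39°.

71.39°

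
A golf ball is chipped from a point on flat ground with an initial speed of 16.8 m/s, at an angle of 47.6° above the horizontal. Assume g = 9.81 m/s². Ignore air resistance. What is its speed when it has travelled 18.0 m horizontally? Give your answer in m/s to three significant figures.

11.8 m/s

Horizontal component vₓ = 16.80 cos 47.6° = 11.33 m/s; vertical v_y0 = 16.80 sin 47.6° = 12.41 m/s.
Time to reach x = 18.0 m: t = x/vₓ = 18.0/11.33 = 1.589 s.
Vertical velocity there: v_y = v_y0 − g t = 12.41 − 9.81 × 1.589 = −3.181 m/s.
Speed: √(vₓ² + v_y²) = √(11.33² + 3.181²) = 11.77 m/s.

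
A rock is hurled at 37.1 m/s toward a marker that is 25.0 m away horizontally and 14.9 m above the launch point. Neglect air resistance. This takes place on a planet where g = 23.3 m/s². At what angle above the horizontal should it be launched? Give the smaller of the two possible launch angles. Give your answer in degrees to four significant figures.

Trajectory: y = x tanθ − g x² (1 + tan²θ)/(2v₀²). With x = 25.0, y = 14.9, v₀ = 37.1, g = 23.3:
5.290 tan²θ − 25.0 tanθ + (20.19) = 0.
tanθ = [25.0 ± √(25.0² − 4 × 5.290 × (20.19))] / (2 × 5.290) = (25.0 ± 14.06) / 10.58, giving tanθ = 1.034 or 3.692.
θ = 45.95° or 74.85°; the smaller is 45.95°.

45.95°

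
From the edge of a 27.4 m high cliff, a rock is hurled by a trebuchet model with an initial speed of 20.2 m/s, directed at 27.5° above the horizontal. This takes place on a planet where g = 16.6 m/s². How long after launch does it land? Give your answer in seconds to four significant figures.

2.464 s

Horizontal component vₓ = 20.20 cos 27.5° = 17.92 m/s; vertical v_y0 = 20.20 sin 27.5° = 9.327 m/s.
With up positive and y = 0 at the ground: y(t) = 27.4 + (9.327) t − 8.300 t². Setting y = 0 and taking the positive root: t = [9.327 + √(9.327² + 2·16.6·27.4)] / 16.6 = (9.327 + 31.57) / 16.6 = 2.464 s.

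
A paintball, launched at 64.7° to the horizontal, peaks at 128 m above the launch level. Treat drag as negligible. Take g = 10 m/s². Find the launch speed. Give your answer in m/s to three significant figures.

56.0 m/s

At the peak v_y = 0, so v_y0 = √(2gH) = √(2 × 10.0 × 128) = 50.60 m/s.
v_y0 = v₀ sin θ ⇒ v₀ = 50.60 / sin 64.7° = 55.96 m/s.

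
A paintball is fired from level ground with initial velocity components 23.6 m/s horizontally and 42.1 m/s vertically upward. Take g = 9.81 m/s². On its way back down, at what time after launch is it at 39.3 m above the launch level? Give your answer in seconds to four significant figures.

Height y(t) = 42.10 t − 4.905 t² = 39.3 gives 4.905 t² − 42.10 t + 39.3 = 0.
t = [42.10 ± √(42.10² − 2·9.81·39.3)] / 9.81 = (42.10 ± 31.64) / 9.81, so t = 1.066 s or t = 7.517 s.
The descending-branch root is 7.517 s.

7.517 s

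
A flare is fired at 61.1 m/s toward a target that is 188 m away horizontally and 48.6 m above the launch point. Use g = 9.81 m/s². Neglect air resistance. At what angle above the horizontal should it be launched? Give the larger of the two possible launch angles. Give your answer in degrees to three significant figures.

Trajectory: y = x tanθ − g x² (1 + tan²θ)/(2v₀²). With x = 188, y = 48.6, v₀ = 61.1, g = 9.81:
46.44 tan²θ − 188 tanθ + (95.04) = 0.
tanθ = [188 ± √(188² − 4 × 46.44 × (95.04))] / (2 × 46.44) = (188 ± 133.0) / 92.88, giving tanθ = 0.5921 or 3.456.
θ = 30.63° or 73.86°; the larger is 73.86°.

73.9°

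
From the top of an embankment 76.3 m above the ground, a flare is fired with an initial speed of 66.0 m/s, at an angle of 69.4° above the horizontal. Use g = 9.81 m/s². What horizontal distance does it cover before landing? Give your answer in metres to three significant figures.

319 m

Components: vₓ = 66.00 cos 69.4° = 23.22 m/s, v_y0 = 66.00 sin 69.4° = 61.78 m/s.
With up positive and y = 0 at the ground: y(t) = 76.3 + (61.78) t − 4.905 t². Setting y = 0 and taking the positive root: t = [61.78 + √(61.78² + 2·9.81·76.3)] / 9.81 = (61.78 + 72.90) / 9.81 = 13.73 s.
Horizontal distance: R = vₓ t = 23.22 × 13.73 = 318.8 m.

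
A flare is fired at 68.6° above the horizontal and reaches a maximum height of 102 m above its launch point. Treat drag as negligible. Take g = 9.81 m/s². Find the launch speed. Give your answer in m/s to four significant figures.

48.05 m/s

At the peak v_y = 0, so v_y0 = √(2gH) = √(2 × 9.81 × 102) = 44.74 m/s.
v_y0 = v₀ sin θ ⇒ v₀ = 44.74 / sin 68.6° = 48.05 m/s.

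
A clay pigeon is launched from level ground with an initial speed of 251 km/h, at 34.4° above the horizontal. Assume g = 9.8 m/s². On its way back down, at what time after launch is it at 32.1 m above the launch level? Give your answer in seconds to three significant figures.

7.12 s

Convert: 251 km/h = 251/3.6 = 69.72 m/s.
Resolve: vₓ = 69.72 cos 34.4° = 57.53 m/s and v_y0 = 69.72 sin 34.4° = 39.39 m/s.
Height y(t) = 39.39 t − 4.900 t² = 32.1 gives 4.900 t² − 39.39 t + 32.1 = 0.
Quadratic formula: t = (39.39 ± √922.47) / 9.80 = (39.39 ± 30.37) / 9.80 → t = 0.9203 s or 7.119 s.
The descending-branch root is 7.119 s.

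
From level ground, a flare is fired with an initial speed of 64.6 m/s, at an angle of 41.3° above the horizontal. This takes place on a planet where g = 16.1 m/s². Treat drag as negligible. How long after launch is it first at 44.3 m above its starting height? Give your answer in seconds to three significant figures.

Resolve: vₓ = 64.60 cos 41.3° = 48.53 m/s and v_y0 = 64.60 sin 41.3° = 42.64 m/s.
Height y(t) = 42.64 t − 8.050 t² = 44.3 gives 8.050 t² − 42.64 t + 44.3 = 0.
Quadratic formula: t = (42.64 ± √391.38) / 16.1 = (42.64 ± 19.78) / 16.1 → t = 1.419 s or 3.877 s.
The first (ascending) time is 1.419 s.

1.42 s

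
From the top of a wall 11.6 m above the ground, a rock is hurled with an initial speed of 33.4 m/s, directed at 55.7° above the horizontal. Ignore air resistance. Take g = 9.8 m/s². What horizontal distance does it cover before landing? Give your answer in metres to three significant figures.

113 m

Horizontal component vₓ = 33.40 cos 55.7° = 18.82 m/s; vertical v_y0 = 33.40 sin 55.7° = 27.59 m/s.
Vertical motion (up positive, ground at y = 0): 4.900 t² − (27.59) t − 11.6 = 0, so t = (27.59 + √(27.59² + 2·9.80·11.6)) / 9.80 = (27.59 + 31.44) / 9.80 = 6.024 s.
Horizontal distance: R = vₓ t = 18.82 × 6.024 = 113.4 m.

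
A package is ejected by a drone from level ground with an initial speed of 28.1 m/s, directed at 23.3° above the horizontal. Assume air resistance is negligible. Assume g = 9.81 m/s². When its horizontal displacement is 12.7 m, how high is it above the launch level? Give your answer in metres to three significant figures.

Components: vₓ = 28.10 cos 23.3° = 25.81 m/s, v_y0 = 28.10 sin 23.3° = 11.11 m/s.
x = vₓ t ⇒ t = 12.7/25.81 = 0.4921 s.
Height: y = v_y0 t − ½ g t² = 11.11 × 0.4921 − 4.905 × 0.4921² = 5.469 − 1.188 = 4.282 m.

4.28 m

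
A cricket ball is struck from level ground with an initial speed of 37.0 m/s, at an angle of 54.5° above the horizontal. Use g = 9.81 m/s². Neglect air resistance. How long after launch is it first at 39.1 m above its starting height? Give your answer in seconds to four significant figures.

1.864 s

Resolve: vₓ = 37.00 cos 54.5° = 21.49 m/s and v_y0 = 37.00 sin 54.5° = 30.12 m/s.
Set y = v_y0 t − ½ g t² = 39.1: 4.905 t² − 30.12 t + 39.1 = 0.
Quadratic formula: t = (30.12 ± √140.21) / 9.81 = (30.12 ± 11.84) / 9.81 → t = 1.864 s or 4.278 s.
The first (ascending) time is 1.864 s.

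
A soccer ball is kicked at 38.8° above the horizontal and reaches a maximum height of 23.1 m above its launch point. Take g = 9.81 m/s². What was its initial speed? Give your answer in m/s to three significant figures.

At the peak v_y = 0, so v_y0 = √(2gH) = √(2 × 9.81 × 23.1) = 21.29 m/s.
v_y0 = v₀ sin θ ⇒ v₀ = 21.29 / sin 38.8° = 33.98 m/s.

34.0 m/s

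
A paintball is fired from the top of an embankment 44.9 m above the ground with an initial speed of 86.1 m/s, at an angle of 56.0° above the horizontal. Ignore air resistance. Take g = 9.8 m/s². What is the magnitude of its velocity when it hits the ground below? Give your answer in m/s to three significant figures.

Components: vₓ = 86.10 cos 56.0° = 48.15 m/s, v_y0 = 86.10 sin 56.0° = 71.38 m/s.
With up positive and y = 0 at the ground: y(t) = 44.9 + (71.38) t − 4.900 t². Setting y = 0 and taking the positive root: t = [71.38 + √(71.38² + 2·9.80·44.9)] / 9.80 = (71.38 + 77.30) / 9.80 = 15.17 s.
Vertical velocity at impact: v_y = v_y0 − g t = 71.38 − 9.80 × 15.17 = −77.30 m/s.
Speed: |v| = √(vₓ² + v_y²) = √(48.15² + 77.30²) = 91.07 m/s.

91.1 m/s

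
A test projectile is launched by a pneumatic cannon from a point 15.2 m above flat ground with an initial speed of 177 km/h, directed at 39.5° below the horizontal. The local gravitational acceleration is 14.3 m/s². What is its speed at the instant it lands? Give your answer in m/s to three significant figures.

Convert: 177 km/h = 177/3.6 = 49.17 m/s.
Components: vₓ = 49.17 cos 39.5° = 37.94 m/s, v_y0 = −31.27 m/s (downward).
With up positive and y = 0 at the ground: y(t) = 15.2 + (−31.27) t − 7.150 t². Setting y = 0 and taking the positive root: t = [−31.27 + √(31.27² + 2·14.3·15.2)] / 14.3 = (−31.27 + 37.59) / 14.3 = 0.4415 s.
Vertical velocity at impact: v_y = v_y0 − g t = −31.27 − 14.3 × 0.4415 = −37.59 m/s.
Speed: |v| = √(vₓ² + v_y²) = √(37.94² + 37.59²) = 53.40 m/s.

53.4 m/s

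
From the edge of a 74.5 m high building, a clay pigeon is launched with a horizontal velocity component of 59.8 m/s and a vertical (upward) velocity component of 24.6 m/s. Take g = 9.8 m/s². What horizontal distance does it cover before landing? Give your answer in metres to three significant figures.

427 m

Vertical motion (up positive, ground at y = 0): 4.900 t² − (24.60) t − 74.5 = 0, so t = (24.60 + √(24.60² + 2·9.80·74.5)) / 9.80 = (24.60 + 45.45) / 9.80 = 7.148 s.
Horizontal distance: R = vₓ t = 59.80 × 7.148 = 427.4 m.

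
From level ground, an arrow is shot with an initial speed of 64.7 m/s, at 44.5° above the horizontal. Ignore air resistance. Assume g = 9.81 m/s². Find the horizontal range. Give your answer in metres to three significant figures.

427 m

Resolve: vₓ = 64.70 cos 44.5° = 46.15 m/s and v_y0 = 64.70 sin 44.5° = 45.35 m/s.
Time aloft: T = 2 v_y0 / g = 2 × 45.35 / 9.81 = 9.245 s.
Horizontal distance R = vₓ T = 46.15 × 9.245 = 426.7 m.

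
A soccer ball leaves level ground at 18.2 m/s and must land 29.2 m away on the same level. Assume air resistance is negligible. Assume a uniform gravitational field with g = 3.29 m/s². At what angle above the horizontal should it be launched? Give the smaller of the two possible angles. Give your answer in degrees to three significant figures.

From R = (v₀²/g) sin 2θ: sin 2θ = 3.29 × 29.2 / 331.24 = 0.2900.
2θ = 16.86° or 180° − 16.86° = 163.1°, so θ = 8.430° or 81.57°.
The smaller angle is 8.430°.

8.43°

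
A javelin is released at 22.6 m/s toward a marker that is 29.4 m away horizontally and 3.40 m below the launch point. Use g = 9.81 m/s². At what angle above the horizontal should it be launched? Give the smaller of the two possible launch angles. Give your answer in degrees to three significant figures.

Trajectory: y = x tanθ − g x² (1 + tan²θ)/(2v₀²). With x = 29.4, y = −3.40, v₀ = 22.6, g = 9.81:
8.301 tan²θ − 29.4 tanθ + (4.901) = 0.
tanθ = [29.4 ± √(29.4² − 4 × 8.301 × (4.901))] / (2 × 8.301) = (29.4 ± 26.49) / 16.60, giving tanθ = 0.1754 or 3.366.
θ = 9.947° or 73.46°; the smaller is 9.947°.

9.95°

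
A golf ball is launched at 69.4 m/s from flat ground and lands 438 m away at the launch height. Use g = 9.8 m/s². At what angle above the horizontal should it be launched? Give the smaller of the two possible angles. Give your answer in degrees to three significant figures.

31.5°

Level-ground range R = v₀² sin(2θ)/g ⇒ sin(2θ) = gR/v₀² = 9.80 × 438 / 69.4² = 0.8912.
2θ = 63.03° or 180° − 63.03° = 117.0°, so θ = 31.51° or 58.49°.
The smaller angle is 31.51°.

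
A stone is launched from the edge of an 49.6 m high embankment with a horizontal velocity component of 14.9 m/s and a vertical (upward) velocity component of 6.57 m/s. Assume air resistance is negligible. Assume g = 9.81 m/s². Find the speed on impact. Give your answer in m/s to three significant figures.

35.2 m/s

Vertical motion (up positive, ground at y = 0): 4.905 t² − (6.570) t − 49.6 = 0, so t = (6.570 + √(6.570² + 2·9.81·49.6)) / 9.81 = (6.570 + 31.88) / 9.81 = 3.919 s.
Vertical velocity at impact: v_y = v_y0 − g t = 6.570 − 9.81 × 3.919 = −31.88 m/s.
Speed: |v| = √(vₓ² + v_y²) = √(14.90² + 31.88²) = 35.19 m/s.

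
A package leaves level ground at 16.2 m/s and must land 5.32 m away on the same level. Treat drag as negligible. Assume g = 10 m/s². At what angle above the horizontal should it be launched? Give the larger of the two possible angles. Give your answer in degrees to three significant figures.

84.2°

R = v₀² sin 2θ / g gives sin 2θ = gR/v₀² = 10.0·5.32/16.2² = 0.2027.
2θ = 11.70° or 180° − 11.70° = 168.3°, so θ = 5.848° or 84.15°.
The larger angle is 84.15°.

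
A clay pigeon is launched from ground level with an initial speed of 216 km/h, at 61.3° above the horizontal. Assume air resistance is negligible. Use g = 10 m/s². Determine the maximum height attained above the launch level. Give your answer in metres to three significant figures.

138 m

Convert: 216 km/h = 216/3.6 = 60.00 m/s.
Horizontal component vₓ = 60.00 cos 61.3° = 28.81 m/s; vertical v_y0 = 60.00 sin 61.3° = 52.63 m/s.
Maximum height: H = v_y0² / (2g) = 52.63² / (2 × 10.0) = 138.5 m.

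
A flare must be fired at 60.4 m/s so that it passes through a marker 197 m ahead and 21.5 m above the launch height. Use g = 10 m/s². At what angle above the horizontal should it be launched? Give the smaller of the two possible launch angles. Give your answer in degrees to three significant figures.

Trajectory: y = x tanθ − g x² (1 + tan²θ)/(2v₀²). With x = 197, y = 21.5, v₀ = 60.4, g = 10.0:
53.19 tan²θ − 197 tanθ + (74.69) = 0.
tanθ = [197 ± √(197² − 4 × 53.19 × (74.69))] / (2 × 53.19) = (197 ± 151.4) / 106.4, giving tanθ = 0.4288 or 3.275.
θ = 23.21° or 73.02°; the smaller is 23.21°.

23.2°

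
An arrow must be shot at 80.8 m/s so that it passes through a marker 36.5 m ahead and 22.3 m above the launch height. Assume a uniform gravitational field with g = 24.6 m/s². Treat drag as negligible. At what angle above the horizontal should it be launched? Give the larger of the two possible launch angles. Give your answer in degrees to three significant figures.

85.9°

Trajectory: y = x tanθ − g x² (1 + tan²θ)/(2v₀²). With x = 36.5, y = 22.3, v₀ = 80.8, g = 24.6:
2.510 tan²θ − 36.5 tanθ + (24.81) = 0.
tanθ = [36.5 ± √(36.5² − 4 × 2.510 × (24.81))] / (2 × 2.510) = (36.5 ± 32.91) / 5.020, giving tanθ = 0.7149 or 13.83.
θ = 35.56° or 85.86°; the larger is 85.86°.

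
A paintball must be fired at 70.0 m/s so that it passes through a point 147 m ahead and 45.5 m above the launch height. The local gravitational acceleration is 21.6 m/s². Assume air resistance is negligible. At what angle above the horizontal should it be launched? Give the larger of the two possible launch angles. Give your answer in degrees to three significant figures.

65.5°

Trajectory: y = x tanθ − g x² (1 + tan²θ)/(2v₀²). With x = 147, y = 45.5, v₀ = 70.0, g = 21.6:
47.63 tan²θ − 147 tanθ + (93.13) = 0.
tanθ = [147 ± √(147² − 4 × 47.63 × (93.13))] / (2 × 47.63) = (147 ± 62.19) / 95.26, giving tanθ = 0.8904 or 2.196.
θ = 41.68° or 65.52°; the larger is 65.52°.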